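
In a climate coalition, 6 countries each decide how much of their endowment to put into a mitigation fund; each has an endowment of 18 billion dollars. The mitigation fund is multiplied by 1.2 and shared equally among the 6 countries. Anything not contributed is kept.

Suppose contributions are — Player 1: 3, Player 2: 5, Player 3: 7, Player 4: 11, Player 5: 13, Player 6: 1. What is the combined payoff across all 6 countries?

Total contributed: 3 + 5 + 7 + 11 + 13 + 1 = 40; total kept: 6 × 18 − 40 = 68.
The mitigation fund pays out 1.2 × 40 = 48.00 in aggregate.
Group total = 68 + 48.00 = 116.00.

116.00 billion dollars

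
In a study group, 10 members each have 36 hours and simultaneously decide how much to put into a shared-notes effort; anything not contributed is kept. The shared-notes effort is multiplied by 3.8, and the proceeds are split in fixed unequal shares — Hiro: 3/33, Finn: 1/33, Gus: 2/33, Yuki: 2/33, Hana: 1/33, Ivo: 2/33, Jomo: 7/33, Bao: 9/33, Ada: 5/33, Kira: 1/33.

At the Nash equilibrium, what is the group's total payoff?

Player j's private return per contributed unit is 3.8 × (j's share). Contributing is weakly dominant for j when that share is at least 1/3.8 = 0.2632, and contributing 0 is dominant otherwise.
The only share above 0.2632 is Bao's 9/33, contributing 36; the remaining 9 contribute 0. Total contributed: 36.
The shared-notes effort pays out 3.8 × 36 = 136.80 in total (split across the unequal shares, but the aggregate is all that matters for the group sum).
The 9 free-riders keep 36 each, adding 324. Group total = 324 + 136.80 = 460.80.

460.80 hours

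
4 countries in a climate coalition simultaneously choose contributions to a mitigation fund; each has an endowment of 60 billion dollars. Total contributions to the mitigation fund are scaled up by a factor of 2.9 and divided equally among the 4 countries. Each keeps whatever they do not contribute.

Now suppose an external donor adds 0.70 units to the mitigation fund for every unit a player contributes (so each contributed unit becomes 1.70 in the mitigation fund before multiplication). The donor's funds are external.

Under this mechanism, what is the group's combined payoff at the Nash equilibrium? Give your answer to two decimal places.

1183.20 billion dollars

Under the mechanism each unit contributed yields 2.9 × 1.70 / 4 = 1.2325 back to its contributor per unit of net cost, which exceeds 1, making full contribution the dominant choice for everyone.
So the Nash equilibrium is full contribution by all 4; the group earns 2.9 × 1.70 × 240 = 1183.20.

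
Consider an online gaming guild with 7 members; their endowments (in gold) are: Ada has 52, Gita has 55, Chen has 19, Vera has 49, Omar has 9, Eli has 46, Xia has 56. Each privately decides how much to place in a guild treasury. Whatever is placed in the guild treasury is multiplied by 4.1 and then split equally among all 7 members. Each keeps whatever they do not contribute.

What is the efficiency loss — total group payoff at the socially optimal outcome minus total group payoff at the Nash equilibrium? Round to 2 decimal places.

886.60 gold

The private return per contributed unit is 4.1/7 = 0.5857 < 1 for every player regardless of endowment, so the Nash equilibrium is zero contribution and the group total is Σ E_j = 52 + 55 + 19 + 49 + 9 + 46 + 56 = 286.
Each contributed unit returns 4.100 to the group, so the social optimum is full contribution by everyone: group total = 4.100 × 286 = 1172.60.
Efficiency loss = (4.100 − 1) × 286 = 886.60.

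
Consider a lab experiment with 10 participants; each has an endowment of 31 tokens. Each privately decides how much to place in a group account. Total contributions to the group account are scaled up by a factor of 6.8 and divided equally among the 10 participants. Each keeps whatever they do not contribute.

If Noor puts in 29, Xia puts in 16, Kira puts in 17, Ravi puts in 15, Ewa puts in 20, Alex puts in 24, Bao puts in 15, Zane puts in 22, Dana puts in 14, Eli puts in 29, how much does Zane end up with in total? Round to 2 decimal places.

145.68 tokens

Total contributed: 29 + 16 + 17 + 15 + 20 + 24 + 15 + 22 + 14 + 29 = 201.
Each receives 6.8 × 201 / 10 = 136.68 from the group account.
Zane keeps 31 − 22 = 9, so Zane's payoff is 9 + 136.68 = 145.68.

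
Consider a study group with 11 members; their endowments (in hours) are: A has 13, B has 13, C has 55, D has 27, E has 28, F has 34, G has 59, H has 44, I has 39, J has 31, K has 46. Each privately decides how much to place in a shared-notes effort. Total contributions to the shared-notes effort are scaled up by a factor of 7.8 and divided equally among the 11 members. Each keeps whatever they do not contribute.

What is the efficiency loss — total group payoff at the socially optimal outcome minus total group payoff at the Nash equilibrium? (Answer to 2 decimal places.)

The private return per contributed unit is 7.8/11 = 0.7091 < 1 for every player regardless of endowment, so the Nash equilibrium is zero contribution and the group total is Σ E_j = 13 + 13 + 55 + 27 + 28 + 34 + 59 + 44 + 39 + 31 + 46 = 389.
Each contributed unit returns 7.800 to the group, so the social optimum is full contribution by everyone: group total = 7.800 × 389 = 3034.20.
Efficiency loss = (7.800 − 1) × 389 = 2645.20.

2645.20 hours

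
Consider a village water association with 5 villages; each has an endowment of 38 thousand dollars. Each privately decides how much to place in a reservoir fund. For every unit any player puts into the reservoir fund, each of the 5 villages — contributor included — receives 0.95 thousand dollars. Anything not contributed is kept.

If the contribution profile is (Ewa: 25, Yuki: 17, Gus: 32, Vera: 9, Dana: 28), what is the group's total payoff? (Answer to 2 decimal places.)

Total contributed: 25 + 17 + 32 + 9 + 28 = 111; total kept: 5 × 38 − 111 = 79.
The reservoir fund pays out 0.95 × 5 × 111 = 527.25 in aggregate.
Group total = 79 + 527.25 = 606.25.

606.25 thousand dollars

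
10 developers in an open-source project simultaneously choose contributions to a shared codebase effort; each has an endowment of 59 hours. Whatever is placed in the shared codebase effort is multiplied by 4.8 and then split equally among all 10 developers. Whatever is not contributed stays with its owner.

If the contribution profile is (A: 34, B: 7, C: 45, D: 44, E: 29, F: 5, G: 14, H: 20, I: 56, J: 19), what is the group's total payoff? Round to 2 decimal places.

Total contributed: 34 + 7 + 45 + 44 + 29 + 5 + 14 + 20 + 56 + 19 = 273; total kept: 10 × 59 − 273 = 317.
The shared codebase effort pays out 4.8 × 273 = 1310.40 in aggregate.
Group total = 317 + 1310.40 = 1627.40.

1627.40 hours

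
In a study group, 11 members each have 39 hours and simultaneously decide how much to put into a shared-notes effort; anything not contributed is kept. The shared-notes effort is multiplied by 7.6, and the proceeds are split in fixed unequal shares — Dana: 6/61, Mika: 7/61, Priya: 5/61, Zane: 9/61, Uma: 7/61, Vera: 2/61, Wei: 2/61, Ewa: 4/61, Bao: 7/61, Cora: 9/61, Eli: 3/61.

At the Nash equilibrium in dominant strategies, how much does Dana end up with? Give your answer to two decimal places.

97.31 hours

Player j's private return per contributed unit is 7.6 × (j's share). Contributing is weakly dominant for j when that share is at least 1/7.6 = 0.1316, and contributing 0 is dominant otherwise.
The shares above 0.1316 belong to Zane and Cora, contributing 39 each; the remaining 9 contribute 0. Total contributed: 78.
Dana keeps 39 and receives 7.6 × 78 × 6/61 = 58.31 from the shared-notes effort, for a payoff of 97.31.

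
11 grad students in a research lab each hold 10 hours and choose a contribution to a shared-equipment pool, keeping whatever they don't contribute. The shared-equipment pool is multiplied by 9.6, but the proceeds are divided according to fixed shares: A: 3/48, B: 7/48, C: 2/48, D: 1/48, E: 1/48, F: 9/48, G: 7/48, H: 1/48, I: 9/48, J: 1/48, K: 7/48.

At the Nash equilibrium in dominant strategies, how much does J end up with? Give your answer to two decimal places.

A player with share s gets back 9.6·s per unit contributed, so full contribution is dominant for anyone with s > 1/9.6 = 0.1042 and zero contribution is dominant for anyone below.
B, F, G, I and K are above the threshold, contributing 10 each; the remaining 6 contribute 0. Total contributed: 50.
J keeps 10 and receives 9.6 × 50 × 1/48 = 10.00 from the shared-equipment pool, for a payoff of 20.00.

20.00 hours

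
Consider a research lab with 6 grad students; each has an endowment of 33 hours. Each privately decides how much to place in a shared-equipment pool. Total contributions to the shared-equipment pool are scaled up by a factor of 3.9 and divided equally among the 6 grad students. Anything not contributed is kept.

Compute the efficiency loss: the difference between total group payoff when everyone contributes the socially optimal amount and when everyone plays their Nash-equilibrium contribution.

Each contributed unit returns 3.9/6 = 0.6500 to its contributor — below 1 — so contributing 0 is dominant for every player. At the Nash equilibrium everyone keeps their 33, and the group total is 6 × 33 = 198.
Each contributed unit returns 3.900 to the group as a whole (0.6500 to each of 6 players), which exceeds 1, so the social optimum is full contribution: group total = 3.900 × 198 = 772.20.
Efficiency loss = 772.20 − 198 = 574.20.

574.20 hours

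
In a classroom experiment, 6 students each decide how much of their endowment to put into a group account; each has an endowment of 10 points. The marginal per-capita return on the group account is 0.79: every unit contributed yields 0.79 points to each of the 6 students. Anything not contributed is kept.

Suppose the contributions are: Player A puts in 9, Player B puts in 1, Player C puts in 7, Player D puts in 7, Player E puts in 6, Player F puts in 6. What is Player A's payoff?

29.44 points

Total contributed: 9 + 1 + 7 + 7 + 6 + 6 = 36.
Each receives 0.79 × 36 = 28.44 from the group account.
Player A keeps 10 − 9 = 1, so Player A's payoff is 1 + 28.44 = 29.44.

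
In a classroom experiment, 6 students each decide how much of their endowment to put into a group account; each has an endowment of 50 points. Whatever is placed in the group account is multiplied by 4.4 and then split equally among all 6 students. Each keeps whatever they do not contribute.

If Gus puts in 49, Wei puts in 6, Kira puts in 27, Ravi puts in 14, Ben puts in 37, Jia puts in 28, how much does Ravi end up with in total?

Total contributed: 49 + 6 + 27 + 14 + 37 + 28 = 161.
Each receives 4.4 × 161 / 6 = 118.07 from the group account.
Ravi keeps 50 − 14 = 36, so Ravi's payoff is 36 + 118.07 = 154.07.

154.07 points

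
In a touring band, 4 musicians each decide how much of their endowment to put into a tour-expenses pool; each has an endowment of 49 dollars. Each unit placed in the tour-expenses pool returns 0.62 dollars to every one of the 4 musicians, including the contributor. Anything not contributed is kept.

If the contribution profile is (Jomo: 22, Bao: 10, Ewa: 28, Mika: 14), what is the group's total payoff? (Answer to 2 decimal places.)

Total contributed: 22 + 10 + 28 + 14 = 74; total kept: 4 × 49 − 74 = 122.
The tour-expenses pool pays out 0.62 × 4 × 74 = 183.52 in aggregate.
Group total = 122 + 183.52 = 305.52.

305.52 dollars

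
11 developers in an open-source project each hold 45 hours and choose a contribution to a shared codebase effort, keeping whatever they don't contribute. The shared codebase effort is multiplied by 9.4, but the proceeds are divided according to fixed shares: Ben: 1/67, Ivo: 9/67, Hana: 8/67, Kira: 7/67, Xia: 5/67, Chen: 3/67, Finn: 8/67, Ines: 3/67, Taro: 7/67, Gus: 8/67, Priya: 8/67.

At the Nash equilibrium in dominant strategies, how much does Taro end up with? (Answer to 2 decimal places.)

For player j, contributing a unit is worthwhile iff 9.4 × (j's share) ≥ 1, i.e. iff j's share is at least 0.1064.
Ivo, Hana, Finn, Gus and Priya are above the threshold, contributing 45 each; the remaining 6 contribute 0. Total contributed: 225.
Taro keeps 45 and receives 9.4 × 225 × 7/67 = 220.97 from the shared codebase effort, for a payoff of 265.97.

265.97 hours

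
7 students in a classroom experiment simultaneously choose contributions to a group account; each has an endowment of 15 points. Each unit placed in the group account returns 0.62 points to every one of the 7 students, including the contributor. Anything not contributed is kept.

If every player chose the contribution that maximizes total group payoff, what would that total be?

Each contributed unit returns 4.340 to the group as a whole (0.62 to each of 7 players), which exceeds 1, so the social optimum is full contribution: group total = 4.340 × 105 = 455.70.

455.70 points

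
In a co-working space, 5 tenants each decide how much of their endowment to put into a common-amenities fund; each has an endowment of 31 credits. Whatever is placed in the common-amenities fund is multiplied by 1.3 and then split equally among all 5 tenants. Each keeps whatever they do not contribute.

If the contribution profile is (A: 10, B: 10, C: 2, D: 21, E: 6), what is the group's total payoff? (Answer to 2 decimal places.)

169.70 credits

Total contributed: 10 + 10 + 2 + 21 + 6 = 49; total kept: 5 × 31 − 49 = 106.
The common-amenities fund pays out 1.3 × 49 = 63.70 in aggregate.
Group total = 106 + 63.70 = 169.70.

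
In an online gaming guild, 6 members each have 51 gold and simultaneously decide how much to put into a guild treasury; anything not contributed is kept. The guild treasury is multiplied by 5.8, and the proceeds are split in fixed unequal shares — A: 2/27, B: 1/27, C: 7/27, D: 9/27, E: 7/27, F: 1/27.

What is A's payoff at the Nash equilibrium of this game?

For player j, contributing a unit is worthwhile iff 5.8 × (j's share) ≥ 1, i.e. iff j's share is at least 0.1724.
C, D and E are above the threshold, contributing 51 each; the remaining 3 contribute 0. Total contributed: 153.
A keeps 51 and receives 5.8 × 153 × 2/27 = 65.73 from the guild treasury, for a payoff of 116.73.

116.73 gold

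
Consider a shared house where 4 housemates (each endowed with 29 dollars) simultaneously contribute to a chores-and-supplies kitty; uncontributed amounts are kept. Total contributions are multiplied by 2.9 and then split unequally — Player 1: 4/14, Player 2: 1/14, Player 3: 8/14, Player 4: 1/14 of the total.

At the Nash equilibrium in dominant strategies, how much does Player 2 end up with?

A player with share s gets back 2.9·s per unit contributed, so full contribution is dominant for anyone with s > 1/2.9 = 0.3448 and zero contribution is dominant for anyone below.
Only Player 3 (8/14) clears that bar, contributing 29; the remaining 3 contribute 0. Total contributed: 29.
Player 2 keeps 29 and receives 2.9 × 29 × 1/14 = 6.01 from the chores-and-supplies kitty, for a payoff of 35.01.

35.01 dollars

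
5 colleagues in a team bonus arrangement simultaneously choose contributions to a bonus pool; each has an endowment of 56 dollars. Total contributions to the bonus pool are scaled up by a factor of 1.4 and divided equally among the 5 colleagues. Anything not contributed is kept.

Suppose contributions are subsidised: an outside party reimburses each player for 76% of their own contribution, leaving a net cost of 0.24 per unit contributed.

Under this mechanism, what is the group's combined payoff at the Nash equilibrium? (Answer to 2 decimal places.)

Under the mechanism each unit contributed yields (1.4/5) / 0.24 = 1.1667 back to its contributor per unit of net cost, which exceeds 1, making full contribution the dominant choice for everyone.
So the Nash equilibrium is full contribution by all 5; the group earns 5 × (56 × 0.76 + 1.4 × 56) = 604.80.

604.80 dollars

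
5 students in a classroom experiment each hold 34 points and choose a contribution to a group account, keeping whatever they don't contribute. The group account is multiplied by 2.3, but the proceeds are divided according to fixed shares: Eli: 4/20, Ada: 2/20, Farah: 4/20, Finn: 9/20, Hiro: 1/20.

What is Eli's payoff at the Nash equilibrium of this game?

49.64 points

A player with share s gets back 2.3·s per unit contributed, so full contribution is dominant for anyone with s > 1/2.3 = 0.4348 and zero contribution is dominant for anyone below.
Finn alone (share 9/20) is above the threshold, contributing 34; the remaining 4 contribute 0. Total contributed: 34.
Eli keeps 34 and receives 2.3 × 34 × 4/20 = 15.64 from the group account, for a payoff of 49.64.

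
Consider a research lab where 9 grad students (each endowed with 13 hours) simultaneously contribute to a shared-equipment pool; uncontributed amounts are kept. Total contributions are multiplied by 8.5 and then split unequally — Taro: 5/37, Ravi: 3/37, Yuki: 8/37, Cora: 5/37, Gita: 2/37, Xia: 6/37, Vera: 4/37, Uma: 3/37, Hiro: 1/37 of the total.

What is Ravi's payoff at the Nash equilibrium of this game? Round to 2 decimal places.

Player j's private return per contributed unit is 8.5 × (j's share). Contributing is weakly dominant for j when that share is at least 1/8.5 = 0.1176, and contributing 0 is dominant otherwise.
The shares above 0.1176 belong to Taro, Yuki, Cora and Xia, contributing 13 each; the remaining 5 contribute 0. Total contributed: 52.
Ravi keeps 13 and receives 8.5 × 52 × 3/37 = 35.84 from the shared-equipment pool, for a payoff of 48.84.

48.84 hours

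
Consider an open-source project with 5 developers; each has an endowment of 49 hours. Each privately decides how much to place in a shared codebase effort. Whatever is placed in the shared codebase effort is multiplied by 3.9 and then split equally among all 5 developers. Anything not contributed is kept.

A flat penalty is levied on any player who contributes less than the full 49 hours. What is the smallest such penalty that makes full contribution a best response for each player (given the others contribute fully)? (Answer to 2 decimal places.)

10.78 hours

Given the others contribute fully, the best deviation is to contribute 0 (any partial contribution still incurs the fine and gives up units whose private return 0.7800 is below 1).
Deviating from 49 to 0 saves 49 hours but forfeits the deviator's share of the drop in the shared codebase effort: 3.9/5 × 49 = 38.22.
So the deviation gain is 49 − 38.22 = 10.78, and the fine must be at least 10.78 hours to wipe it out.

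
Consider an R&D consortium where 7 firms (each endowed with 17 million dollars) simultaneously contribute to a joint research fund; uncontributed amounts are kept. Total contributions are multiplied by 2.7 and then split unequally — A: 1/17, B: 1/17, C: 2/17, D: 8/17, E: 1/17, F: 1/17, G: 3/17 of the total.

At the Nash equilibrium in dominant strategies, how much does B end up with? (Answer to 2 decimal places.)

19.70 million dollars

Each unit j contributes comes back to j as 2.7 × (j's share), so j prefers to contribute only if that share exceeds 1/2.7 = 0.3704; otherwise keeping the unit dominates.
D alone (share 8/17) is above the threshold, contributing 17; the remaining 6 contribute 0. Total contributed: 17.
B keeps 17 and receives 2.7 × 17 × 1/17 = 2.70 from the joint research fund, for a payoff of 19.70.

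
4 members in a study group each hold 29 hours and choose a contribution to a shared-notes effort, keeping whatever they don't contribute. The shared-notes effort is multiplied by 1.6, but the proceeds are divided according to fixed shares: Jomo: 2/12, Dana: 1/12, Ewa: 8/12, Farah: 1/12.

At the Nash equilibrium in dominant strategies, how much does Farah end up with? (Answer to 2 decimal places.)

Player j's private return per contributed unit is 1.6 × (j's share). Contributing is weakly dominant for j when that share is at least 1/1.6 = 0.6250, and contributing 0 is dominant otherwise.
The only share above 0.6250 is Ewa's 8/12, contributing 29; the remaining 3 contribute 0. Total contributed: 29.
Farah keeps 29 and receives 1.6 × 29 × 1/12 = 3.87 from the shared-notes effort, for a payoff of 32.87.

32.87 hours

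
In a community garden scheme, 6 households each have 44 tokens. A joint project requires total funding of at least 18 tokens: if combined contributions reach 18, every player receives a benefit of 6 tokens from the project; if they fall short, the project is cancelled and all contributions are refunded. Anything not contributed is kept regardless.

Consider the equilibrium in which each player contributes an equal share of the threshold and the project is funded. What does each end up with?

Equal share of the threshold: 18/6 = 3.
At this profile no one gains by cutting their contribution: any cut drops the total below 18, the project is cancelled, contributions are refunded, and the deviator ends with 44, which is less than 44 − 3 + 6 = 47. Contributing more than 3 just wastes the excess. So contributing exactly 3 is a best response.
Each player's payoff: 44 − 3 + 6 = 47.

47 tokens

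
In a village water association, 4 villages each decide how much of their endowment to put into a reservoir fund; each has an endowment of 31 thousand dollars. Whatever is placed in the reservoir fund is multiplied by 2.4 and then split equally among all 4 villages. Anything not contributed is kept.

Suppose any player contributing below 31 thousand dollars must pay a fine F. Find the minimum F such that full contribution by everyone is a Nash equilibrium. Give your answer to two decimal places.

Given the others contribute fully, the best deviation is to contribute 0 (any partial contribution still incurs the fine and gives up units whose private return 0.6000 is below 1).
Deviating from 31 to 0 saves 31 thousand dollars but forfeits the deviator's share of the drop in the reservoir fund: 2.4/4 × 31 = 18.60.
So the deviation gain is 31 − 18.60 = 12.40, and the fine must be at least 12.40 thousand dollars to wipe it out.

12.40 thousand dollars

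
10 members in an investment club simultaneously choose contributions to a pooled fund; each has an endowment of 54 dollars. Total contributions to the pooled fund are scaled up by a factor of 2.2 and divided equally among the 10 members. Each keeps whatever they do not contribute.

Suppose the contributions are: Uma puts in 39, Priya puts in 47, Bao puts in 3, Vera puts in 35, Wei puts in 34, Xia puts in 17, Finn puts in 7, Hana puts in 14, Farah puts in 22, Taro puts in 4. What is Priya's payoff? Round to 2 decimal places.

55.84 dollars

Total contributed: 39 + 47 + 3 + 35 + 34 + 17 + 7 + 14 + 22 + 4 = 222.
Each receives 2.2 × 222 / 10 = 48.84 from the pooled fund.
Priya keeps 54 − 47 = 7, so Priya's payoff is 7 + 48.84 = 55.84.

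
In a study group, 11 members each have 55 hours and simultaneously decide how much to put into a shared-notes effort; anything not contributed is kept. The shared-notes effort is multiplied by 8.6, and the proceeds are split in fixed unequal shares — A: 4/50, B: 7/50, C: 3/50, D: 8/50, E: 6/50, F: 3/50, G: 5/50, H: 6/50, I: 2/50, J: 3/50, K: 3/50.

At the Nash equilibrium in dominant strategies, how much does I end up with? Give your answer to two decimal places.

130.68 hours

A player with share s gets back 8.6·s per unit contributed, so full contribution is dominant for anyone with s > 1/8.6 = 0.1163 and zero contribution is dominant for anyone below.
B, D, E and H clear that bar, contributing 55 each; the remaining 7 contribute 0. Total contributed: 220.
I keeps 55 and receives 8.6 × 220 × 2/50 = 75.68 from the shared-notes effort, for a payoff of 130.68.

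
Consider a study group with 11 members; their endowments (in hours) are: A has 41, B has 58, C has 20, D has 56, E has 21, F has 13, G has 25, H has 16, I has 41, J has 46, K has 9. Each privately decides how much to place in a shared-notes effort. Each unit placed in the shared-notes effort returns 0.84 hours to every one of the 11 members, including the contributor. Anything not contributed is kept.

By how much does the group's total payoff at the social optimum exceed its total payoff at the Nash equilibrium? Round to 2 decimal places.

The private return per contributed unit is 0.84 < 1 for everyone, so the Nash equilibrium is zero contribution and the group total is Σ E_j = 41 + 58 + 20 + 56 + 21 + 13 + 25 + 16 + 41 + 46 + 9 = 346.
Each contributed unit returns 9.240 to the group, so the social optimum is full contribution by everyone: group total = 9.240 × 346 = 3197.04.
Efficiency loss = (9.240 − 1) × 346 = 2851.04.

2851.04 hours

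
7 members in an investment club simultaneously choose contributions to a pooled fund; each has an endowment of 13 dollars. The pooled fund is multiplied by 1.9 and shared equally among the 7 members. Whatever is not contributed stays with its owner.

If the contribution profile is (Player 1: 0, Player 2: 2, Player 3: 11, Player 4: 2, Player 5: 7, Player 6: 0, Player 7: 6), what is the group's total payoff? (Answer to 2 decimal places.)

Total contributed: 0 + 2 + 11 + 2 + 7 + 0 + 6 = 28; total kept: 7 × 13 − 28 = 63.
The pooled fund pays out 1.9 × 28 = 53.20 in aggregate.
Group total = 63 + 53.20 = 116.20.

116.20 dollars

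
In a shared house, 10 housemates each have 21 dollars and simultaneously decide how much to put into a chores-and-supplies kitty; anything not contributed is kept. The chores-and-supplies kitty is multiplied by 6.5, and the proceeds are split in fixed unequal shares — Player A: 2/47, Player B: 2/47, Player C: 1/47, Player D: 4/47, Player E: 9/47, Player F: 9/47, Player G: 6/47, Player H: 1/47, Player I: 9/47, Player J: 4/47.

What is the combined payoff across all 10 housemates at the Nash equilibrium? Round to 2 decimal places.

A player with share s gets back 6.5·s per unit contributed, so full contribution is dominant for anyone with s > 1/6.5 = 0.1538 and zero contribution is dominant for anyone below.
Player E, Player F and Player I clear that bar, contributing 21 each; the remaining 7 contribute 0. Total contributed: 63.
The chores-and-supplies kitty pays out 6.5 × 63 = 409.50 in total (split across the unequal shares, but the aggregate is all that matters for the group sum).
The 7 free-riders keep 21 each, adding 147. Group total = 147 + 409.50 = 556.50.

556.50 dollars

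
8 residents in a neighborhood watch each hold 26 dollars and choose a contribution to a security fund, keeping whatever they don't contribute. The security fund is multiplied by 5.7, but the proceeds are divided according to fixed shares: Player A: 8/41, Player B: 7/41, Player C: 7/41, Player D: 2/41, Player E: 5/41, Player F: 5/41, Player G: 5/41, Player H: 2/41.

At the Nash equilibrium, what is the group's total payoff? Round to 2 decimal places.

Player j's private return per contributed unit is 5.7 × (j's share). Contributing is weakly dominant for j when that share is at least 1/5.7 = 0.1754, and contributing 0 is dominant otherwise.
Only Player A (8/41) clears that bar, contributing 26; the remaining 7 contribute 0. Total contributed: 26.
The security fund pays out 5.7 × 26 = 148.20 in total (split across the unequal shares, but the aggregate is all that matters for the group sum).
The 7 free-riders keep 26 each, adding 182. Group total = 182 + 148.20 = 330.20.

330.20 dollars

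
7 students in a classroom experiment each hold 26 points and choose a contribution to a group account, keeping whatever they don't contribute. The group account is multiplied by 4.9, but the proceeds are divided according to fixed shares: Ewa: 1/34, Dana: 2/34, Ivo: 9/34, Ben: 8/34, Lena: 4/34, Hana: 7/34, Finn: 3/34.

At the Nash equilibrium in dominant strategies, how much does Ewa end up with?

37.24 points

Each unit j contributes comes back to j as 4.9 × (j's share), so j prefers to contribute only if that share exceeds 1/4.9 = 0.2041; otherwise keeping the unit dominates.
Ivo, Ben and Hana are above the threshold, contributing 26 each; the remaining 4 contribute 0. Total contributed: 78.
Ewa keeps 26 and receives 4.9 × 78 × 1/34 = 11.24 from the group account, for a payoff of 37.24.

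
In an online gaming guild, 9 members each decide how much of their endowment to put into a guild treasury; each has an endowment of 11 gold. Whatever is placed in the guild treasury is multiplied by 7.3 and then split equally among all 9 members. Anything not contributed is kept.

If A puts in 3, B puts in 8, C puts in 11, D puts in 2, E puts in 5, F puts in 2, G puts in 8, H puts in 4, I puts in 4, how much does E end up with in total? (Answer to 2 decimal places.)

Total contributed: 3 + 8 + 11 + 2 + 5 + 2 + 8 + 4 + 4 = 47.
Each receives 7.3 × 47 / 9 = 38.12 from the guild treasury.
E keeps 11 − 5 = 6, so E's payoff is 6 + 38.12 = 44.12.

44.12 gold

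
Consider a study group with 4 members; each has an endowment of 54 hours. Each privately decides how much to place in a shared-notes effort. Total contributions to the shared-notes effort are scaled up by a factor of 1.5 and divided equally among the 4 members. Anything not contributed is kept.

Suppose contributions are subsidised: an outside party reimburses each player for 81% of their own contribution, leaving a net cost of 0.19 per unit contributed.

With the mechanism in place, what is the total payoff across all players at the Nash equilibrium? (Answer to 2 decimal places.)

With the mechanism, a contributed unit returns (1.5/4) / 0.19 = 1.9737 per unit of net cost to the contributor — now above 1 — so contributing fully is weakly dominant for every player.
At the Nash equilibrium everyone contributes 54. Group total payoff = 4 × (54 × 0.81 + 1.5 × 54) = 498.96.

498.96 hours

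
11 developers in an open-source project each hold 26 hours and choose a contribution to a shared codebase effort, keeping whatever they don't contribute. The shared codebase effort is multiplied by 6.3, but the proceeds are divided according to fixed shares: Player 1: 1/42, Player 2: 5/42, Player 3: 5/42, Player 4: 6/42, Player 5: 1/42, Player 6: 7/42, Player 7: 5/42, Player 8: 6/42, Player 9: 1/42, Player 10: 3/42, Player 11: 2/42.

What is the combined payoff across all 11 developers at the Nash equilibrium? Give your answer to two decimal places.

423.80 hours

For player j, contributing a unit is worthwhile iff 6.3 × (j's share) ≥ 1, i.e. iff j's share is at least 0.1587.
Only Player 6 (7/42) clears that bar, contributing 26; the remaining 10 contribute 0. Total contributed: 26.
The shared codebase effort pays out 6.3 × 26 = 163.80 in total (split across the unequal shares, but the aggregate is all that matters for the group sum).
The 10 free-riders keep 26 each, adding 260. Group total = 260 + 163.80 = 423.80.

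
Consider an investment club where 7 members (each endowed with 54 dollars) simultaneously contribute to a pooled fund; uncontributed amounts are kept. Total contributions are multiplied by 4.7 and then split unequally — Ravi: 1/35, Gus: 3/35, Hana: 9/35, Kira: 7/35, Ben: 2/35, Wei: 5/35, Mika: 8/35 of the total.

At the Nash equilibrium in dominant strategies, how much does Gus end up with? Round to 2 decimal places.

A player with share s gets back 4.7·s per unit contributed, so full contribution is dominant for anyone with s > 1/4.7 = 0.2128 and zero contribution is dominant for anyone below.
Hana and Mika clear that bar, contributing 54 each; the remaining 5 contribute 0. Total contributed: 108.
Gus keeps 54 and receives 4.7 × 108 × 3/35 = 43.51 from the pooled fund, for a payoff of 97.51.

97.51 dollars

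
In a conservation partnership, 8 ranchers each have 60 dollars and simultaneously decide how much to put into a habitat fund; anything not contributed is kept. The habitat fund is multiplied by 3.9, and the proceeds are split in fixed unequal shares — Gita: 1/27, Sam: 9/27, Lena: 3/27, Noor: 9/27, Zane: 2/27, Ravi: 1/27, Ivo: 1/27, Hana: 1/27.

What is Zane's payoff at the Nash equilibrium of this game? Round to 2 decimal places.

94.67 dollars

For player j, contributing a unit is worthwhile iff 3.9 × (j's share) ≥ 1, i.e. iff j's share is at least 0.2564.
Sam and Noor are above the threshold, contributing 60 each; the remaining 6 contribute 0. Total contributed: 120.
Zane keeps 60 and receives 3.9 × 120 × 2/27 = 34.67 from the habitat fund, for a payoff of 94.67.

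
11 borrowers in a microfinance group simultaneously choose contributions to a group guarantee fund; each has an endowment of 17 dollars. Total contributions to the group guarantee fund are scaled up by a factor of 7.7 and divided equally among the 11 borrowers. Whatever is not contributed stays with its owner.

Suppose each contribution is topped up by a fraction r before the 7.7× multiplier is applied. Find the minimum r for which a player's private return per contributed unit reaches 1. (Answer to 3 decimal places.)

0.429

With matching at rate r, one contributed unit becomes (1 + r) in the group guarantee fund and returns 7.7 × (1 + r) / 11 to the contributor.
Setting this equal to 1: 1 + r = 11/7.7 = 1.4286.
So the minimum matching rate is r = 1.4286 − 1 = 0.429.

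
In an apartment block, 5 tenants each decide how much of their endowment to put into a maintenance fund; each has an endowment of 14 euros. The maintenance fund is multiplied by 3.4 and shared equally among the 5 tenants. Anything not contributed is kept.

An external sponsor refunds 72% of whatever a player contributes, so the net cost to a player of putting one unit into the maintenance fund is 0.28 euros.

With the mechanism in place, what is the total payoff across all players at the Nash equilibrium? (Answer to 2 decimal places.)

288.40 euros

Under the mechanism each unit contributed yields (3.4/5) / 0.28 = 2.4286 back to its contributor per unit of net cost, which exceeds 1, making full contribution the dominant choice for everyone.
So the Nash equilibrium is full contribution by all 5; the group earns 5 × (14 × 0.72 + 3.4 × 14) = 288.40.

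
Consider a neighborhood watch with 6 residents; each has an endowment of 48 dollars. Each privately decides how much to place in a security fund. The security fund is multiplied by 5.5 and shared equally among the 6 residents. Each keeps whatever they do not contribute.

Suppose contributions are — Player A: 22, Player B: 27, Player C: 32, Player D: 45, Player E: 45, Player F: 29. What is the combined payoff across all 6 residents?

Total contributed: 22 + 27 + 32 + 45 + 45 + 29 = 200; total kept: 6 × 48 − 200 = 88.
The security fund pays out 5.5 × 200 = 1100.00 in aggregate.
Group total = 88 + 1100.00 = 1188.00.

1188.00 dollars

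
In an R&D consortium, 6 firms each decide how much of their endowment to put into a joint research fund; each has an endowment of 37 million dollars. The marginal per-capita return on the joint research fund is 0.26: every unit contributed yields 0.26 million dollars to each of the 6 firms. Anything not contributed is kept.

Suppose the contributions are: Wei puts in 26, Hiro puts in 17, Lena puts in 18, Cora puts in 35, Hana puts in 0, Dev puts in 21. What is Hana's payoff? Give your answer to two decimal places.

67.42 million dollars

Total contributed: 26 + 17 + 18 + 35 + 0 + 21 = 117.
Each receives 0.26 × 117 = 30.42 from the joint research fund.
Hana keeps 37 − 0 = 37, so Hana's payoff is 37 + 30.42 = 67.42.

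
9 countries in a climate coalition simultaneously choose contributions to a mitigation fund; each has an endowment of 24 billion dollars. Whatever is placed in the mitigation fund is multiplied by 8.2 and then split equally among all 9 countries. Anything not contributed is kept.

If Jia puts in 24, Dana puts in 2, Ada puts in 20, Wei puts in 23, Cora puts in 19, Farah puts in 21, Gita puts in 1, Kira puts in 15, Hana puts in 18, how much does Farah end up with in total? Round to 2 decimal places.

133.29 billion dollars

Total contributed: 24 + 2 + 20 + 23 + 19 + 21 + 1 + 15 + 18 = 143.
Each receives 8.2 × 143 / 9 = 130.29 from the mitigation fund.
Farah keeps 24 − 21 = 3, so Farah's payoff is 3 + 130.29 = 133.29.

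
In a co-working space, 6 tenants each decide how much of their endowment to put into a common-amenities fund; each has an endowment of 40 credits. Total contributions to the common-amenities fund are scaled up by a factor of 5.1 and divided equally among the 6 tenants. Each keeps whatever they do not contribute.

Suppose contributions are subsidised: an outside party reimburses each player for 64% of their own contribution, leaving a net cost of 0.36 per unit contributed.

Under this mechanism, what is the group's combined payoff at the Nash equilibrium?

1377.60 credits

The effective private return per unit is now (5.1/6) / 0.36 = 2.3611 > 1, so every player's dominant strategy flips to full contribution.
At the Nash equilibrium everyone contributes 40. Group total payoff = 6 × (40 × 0.64 + 5.1 × 40) = 1377.60.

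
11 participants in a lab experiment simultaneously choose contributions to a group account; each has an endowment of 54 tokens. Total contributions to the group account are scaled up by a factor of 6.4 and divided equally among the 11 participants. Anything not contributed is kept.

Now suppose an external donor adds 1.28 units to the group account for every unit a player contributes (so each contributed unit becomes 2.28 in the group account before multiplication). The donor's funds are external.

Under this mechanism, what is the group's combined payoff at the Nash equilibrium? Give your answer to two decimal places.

8667.65 tokens

Under the mechanism each unit contributed yields 6.4 × 2.28 / 11 = 1.3265 back to its contributor per unit of net cost, which exceeds 1, making full contribution the dominant choice for everyone.
At the Nash equilibrium everyone contributes 54. Group total payoff = 6.4 × 2.28 × 594 = 8667.65.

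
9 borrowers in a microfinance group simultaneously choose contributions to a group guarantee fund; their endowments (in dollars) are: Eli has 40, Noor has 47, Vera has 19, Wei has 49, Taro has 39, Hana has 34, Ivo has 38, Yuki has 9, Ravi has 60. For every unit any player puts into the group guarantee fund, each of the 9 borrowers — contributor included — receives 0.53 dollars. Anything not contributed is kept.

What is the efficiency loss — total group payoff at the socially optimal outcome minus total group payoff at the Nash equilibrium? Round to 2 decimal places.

The private return per contributed unit is 0.53 < 1 for everyone, so the Nash equilibrium is zero contribution and the group total is Σ E_j = 40 + 47 + 19 + 49 + 39 + 34 + 38 + 9 + 60 = 335.
Each contributed unit returns 4.770 to the group, so the social optimum is full contribution by everyone: group total = 4.770 × 335 = 1597.95.
Efficiency loss = (4.770 − 1) × 335 = 1262.95.

1262.95 dollars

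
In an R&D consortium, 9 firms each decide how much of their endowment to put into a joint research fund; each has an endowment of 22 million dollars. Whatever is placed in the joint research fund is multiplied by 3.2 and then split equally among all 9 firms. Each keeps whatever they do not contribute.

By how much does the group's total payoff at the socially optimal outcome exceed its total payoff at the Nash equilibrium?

Each contributed unit returns 3.2/9 = 0.3556 to its contributor — below 1 — so contributing 0 is dominant for every player. At the Nash equilibrium everyone keeps their 22, and the group total is 9 × 22 = 198.
Each contributed unit returns 3.200 to the group as a whole (0.3556 to each of 9 players), which exceeds 1, so the social optimum is full contribution: group total = 3.200 × 198 = 633.60.
Efficiency loss = 633.60 − 198 = 435.60.

435.60 million dollars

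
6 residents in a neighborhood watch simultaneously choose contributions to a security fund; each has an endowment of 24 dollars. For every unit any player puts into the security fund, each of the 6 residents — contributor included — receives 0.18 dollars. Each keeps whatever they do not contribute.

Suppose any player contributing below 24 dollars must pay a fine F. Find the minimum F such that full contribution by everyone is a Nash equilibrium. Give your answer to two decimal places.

19.68 dollars

Given the others contribute fully, the best deviation is to contribute 0 (any partial contribution still incurs the fine and gives up units whose private return 0.18 is below 1).
Deviating from 24 to 0 saves 24 dollars but forfeits the deviator's share of the drop in the security fund: 0.18 × 24 = 4.32.
So the deviation gain is 24 − 4.32 = 19.68, and the fine must be at least 19.68 dollars to wipe it out.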